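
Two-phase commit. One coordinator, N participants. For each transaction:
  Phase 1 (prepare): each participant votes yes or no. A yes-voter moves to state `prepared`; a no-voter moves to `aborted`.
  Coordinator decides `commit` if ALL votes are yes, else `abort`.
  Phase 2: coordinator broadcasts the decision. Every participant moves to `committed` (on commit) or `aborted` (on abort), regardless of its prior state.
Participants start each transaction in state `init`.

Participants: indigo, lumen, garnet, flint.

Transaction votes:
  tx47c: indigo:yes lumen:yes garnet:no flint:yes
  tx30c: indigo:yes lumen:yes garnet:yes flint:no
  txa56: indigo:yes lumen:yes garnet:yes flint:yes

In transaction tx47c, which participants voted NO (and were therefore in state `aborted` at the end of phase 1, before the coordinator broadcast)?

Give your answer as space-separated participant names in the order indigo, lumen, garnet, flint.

Txn tx47c phase 1: indigo yes -> prepared; lumen yes -> prepared; garnet no -> aborted; flint yes -> prepared

Answer: garnet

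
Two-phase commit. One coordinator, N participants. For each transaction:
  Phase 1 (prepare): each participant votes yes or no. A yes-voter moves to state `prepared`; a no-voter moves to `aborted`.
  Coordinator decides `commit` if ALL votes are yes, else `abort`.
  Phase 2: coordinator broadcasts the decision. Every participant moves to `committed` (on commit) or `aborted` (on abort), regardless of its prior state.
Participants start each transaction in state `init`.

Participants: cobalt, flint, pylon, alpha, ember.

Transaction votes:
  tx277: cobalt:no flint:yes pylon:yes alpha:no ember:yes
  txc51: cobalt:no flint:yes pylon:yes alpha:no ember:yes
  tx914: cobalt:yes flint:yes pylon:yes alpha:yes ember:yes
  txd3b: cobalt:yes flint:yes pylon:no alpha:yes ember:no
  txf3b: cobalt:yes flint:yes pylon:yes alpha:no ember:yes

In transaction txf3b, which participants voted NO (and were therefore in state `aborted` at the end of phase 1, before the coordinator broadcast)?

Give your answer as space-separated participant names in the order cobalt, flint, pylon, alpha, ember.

Txn txf3b phase 1: cobalt yes -> prepared; flint yes -> prepared; pylon yes -> prepared; alpha no -> aborted; ember yes -> prepared

Answer: alpha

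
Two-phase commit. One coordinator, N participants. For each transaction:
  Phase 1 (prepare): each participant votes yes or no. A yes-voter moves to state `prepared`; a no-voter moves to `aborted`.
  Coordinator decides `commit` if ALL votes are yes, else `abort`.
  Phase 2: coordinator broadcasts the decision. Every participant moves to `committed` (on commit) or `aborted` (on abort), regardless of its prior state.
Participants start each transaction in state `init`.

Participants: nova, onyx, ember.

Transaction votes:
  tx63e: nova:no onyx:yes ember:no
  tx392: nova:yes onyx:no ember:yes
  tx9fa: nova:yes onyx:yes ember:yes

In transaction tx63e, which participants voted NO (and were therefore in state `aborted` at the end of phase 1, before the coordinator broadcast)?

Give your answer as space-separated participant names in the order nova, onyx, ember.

Answer: nova ember

Derivation:
Txn tx63e phase 1: nova no -> aborted; onyx yes -> prepared; ember no -> aborted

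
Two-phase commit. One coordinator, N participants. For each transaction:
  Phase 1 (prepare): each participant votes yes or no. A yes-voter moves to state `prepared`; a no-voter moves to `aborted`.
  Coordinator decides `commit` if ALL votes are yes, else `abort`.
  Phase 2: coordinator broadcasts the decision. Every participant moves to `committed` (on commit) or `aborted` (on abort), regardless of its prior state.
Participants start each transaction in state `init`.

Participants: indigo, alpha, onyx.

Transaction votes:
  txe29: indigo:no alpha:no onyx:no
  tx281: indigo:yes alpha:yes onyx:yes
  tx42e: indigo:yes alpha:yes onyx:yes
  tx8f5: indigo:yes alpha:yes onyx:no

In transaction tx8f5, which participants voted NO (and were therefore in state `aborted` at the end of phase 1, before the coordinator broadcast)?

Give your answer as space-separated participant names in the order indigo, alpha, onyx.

Txn tx8f5 phase 1: indigo yes -> prepared; alpha yes -> prepared; onyx no -> aborted

Answer: onyx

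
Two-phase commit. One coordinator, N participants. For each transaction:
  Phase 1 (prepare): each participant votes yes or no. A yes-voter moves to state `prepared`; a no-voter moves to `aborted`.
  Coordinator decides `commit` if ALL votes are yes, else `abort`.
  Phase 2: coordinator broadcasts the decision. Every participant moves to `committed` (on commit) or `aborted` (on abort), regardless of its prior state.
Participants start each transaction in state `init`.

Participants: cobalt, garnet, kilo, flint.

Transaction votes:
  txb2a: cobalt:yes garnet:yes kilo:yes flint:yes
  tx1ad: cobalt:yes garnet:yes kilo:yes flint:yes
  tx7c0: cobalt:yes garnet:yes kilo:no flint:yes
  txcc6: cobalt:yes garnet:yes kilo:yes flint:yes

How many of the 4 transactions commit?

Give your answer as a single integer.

Answer: 3

Derivation:
txb2a: all yes -> commit (commits=1)
tx1ad: all yes -> commit (commits=2)
tx7c0: no from kilo -> abort (commits=2)
txcc6: all yes -> commit (commits=3)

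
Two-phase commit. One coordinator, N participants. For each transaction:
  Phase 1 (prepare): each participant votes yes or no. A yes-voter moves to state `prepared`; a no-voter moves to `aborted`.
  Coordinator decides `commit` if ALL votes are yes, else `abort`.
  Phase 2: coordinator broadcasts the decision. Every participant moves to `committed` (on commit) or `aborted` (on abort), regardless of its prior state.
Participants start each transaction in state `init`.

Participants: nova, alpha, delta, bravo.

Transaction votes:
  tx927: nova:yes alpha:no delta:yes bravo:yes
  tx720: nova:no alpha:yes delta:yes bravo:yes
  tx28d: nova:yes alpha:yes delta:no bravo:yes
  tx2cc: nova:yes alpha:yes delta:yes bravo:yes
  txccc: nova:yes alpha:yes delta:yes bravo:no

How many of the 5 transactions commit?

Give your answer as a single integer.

tx927: no from alpha -> abort (commits=0)
tx720: no from nova -> abort (commits=0)
tx28d: no from delta -> abort (commits=0)
tx2cc: all yes -> commit (commits=1)
txccc: no from bravo -> abort (commits=1)

Answer: 1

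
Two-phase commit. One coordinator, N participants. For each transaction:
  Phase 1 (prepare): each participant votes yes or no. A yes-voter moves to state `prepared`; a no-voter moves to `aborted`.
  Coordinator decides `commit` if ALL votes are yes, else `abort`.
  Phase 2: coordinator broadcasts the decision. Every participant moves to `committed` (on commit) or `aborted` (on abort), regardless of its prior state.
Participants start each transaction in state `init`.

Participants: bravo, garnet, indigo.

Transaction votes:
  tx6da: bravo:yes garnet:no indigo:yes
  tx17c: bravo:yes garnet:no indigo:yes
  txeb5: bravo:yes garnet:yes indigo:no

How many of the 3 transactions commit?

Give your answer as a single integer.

tx6da: no from garnet -> abort (commits=0)
tx17c: no from garnet -> abort (commits=0)
txeb5: no from indigo -> abort (commits=0)

Answer: 0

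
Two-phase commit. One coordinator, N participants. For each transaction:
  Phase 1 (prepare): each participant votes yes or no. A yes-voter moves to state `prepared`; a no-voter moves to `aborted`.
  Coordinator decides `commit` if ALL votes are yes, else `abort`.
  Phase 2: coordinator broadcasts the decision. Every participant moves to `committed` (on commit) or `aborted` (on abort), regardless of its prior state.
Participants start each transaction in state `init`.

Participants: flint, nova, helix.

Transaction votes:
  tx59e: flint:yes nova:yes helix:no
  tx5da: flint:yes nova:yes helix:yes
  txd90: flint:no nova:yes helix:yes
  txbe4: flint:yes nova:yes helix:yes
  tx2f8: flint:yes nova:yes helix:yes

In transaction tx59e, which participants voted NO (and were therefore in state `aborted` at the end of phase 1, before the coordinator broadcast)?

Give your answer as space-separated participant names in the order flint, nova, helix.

Txn tx59e phase 1: flint yes -> prepared; nova yes -> prepared; helix no -> aborted

Answer: helix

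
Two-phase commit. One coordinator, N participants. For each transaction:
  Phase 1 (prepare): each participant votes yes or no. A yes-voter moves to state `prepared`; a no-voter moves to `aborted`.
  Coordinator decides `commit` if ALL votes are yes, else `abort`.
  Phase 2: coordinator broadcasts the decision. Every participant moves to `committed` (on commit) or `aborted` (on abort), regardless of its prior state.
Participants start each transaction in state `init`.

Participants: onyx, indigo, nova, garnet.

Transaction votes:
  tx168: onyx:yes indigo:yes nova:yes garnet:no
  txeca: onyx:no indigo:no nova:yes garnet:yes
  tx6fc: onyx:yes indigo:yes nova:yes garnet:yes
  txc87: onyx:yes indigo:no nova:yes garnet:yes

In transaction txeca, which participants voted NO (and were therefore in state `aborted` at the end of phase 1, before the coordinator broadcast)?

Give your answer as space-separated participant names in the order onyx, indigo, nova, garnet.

Txn txeca phase 1: onyx no -> aborted; indigo no -> aborted; nova yes -> prepared; garnet yes -> prepared

Answer: onyx indigo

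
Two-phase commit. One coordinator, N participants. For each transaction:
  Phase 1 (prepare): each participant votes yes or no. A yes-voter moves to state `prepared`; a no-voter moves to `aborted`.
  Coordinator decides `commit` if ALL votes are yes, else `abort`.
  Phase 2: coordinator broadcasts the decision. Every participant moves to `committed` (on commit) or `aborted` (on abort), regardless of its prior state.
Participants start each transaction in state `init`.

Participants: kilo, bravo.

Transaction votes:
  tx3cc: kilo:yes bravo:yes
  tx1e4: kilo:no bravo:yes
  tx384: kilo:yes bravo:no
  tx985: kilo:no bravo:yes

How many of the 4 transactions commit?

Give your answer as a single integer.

Answer: 1

Derivation:
tx3cc: all yes -> commit (commits=1)
tx1e4: no from kilo -> abort (commits=1)
tx384: no from bravo -> abort (commits=1)
tx985: no from kilo -> abort (commits=1)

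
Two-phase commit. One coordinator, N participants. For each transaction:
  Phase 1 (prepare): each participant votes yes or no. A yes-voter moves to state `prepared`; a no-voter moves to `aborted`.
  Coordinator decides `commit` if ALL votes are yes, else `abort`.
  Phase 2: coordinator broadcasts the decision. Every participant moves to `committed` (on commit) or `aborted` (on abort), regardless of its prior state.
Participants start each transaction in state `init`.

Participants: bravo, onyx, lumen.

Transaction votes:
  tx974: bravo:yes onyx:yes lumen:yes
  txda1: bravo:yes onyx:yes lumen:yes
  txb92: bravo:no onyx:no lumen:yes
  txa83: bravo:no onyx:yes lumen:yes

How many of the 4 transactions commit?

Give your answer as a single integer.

tx974: all yes -> commit (commits=1)
txda1: all yes -> commit (commits=2)
txb92: no from bravo, onyx -> abort (commits=2)
txa83: no from bravo -> abort (commits=2)

Answer: 2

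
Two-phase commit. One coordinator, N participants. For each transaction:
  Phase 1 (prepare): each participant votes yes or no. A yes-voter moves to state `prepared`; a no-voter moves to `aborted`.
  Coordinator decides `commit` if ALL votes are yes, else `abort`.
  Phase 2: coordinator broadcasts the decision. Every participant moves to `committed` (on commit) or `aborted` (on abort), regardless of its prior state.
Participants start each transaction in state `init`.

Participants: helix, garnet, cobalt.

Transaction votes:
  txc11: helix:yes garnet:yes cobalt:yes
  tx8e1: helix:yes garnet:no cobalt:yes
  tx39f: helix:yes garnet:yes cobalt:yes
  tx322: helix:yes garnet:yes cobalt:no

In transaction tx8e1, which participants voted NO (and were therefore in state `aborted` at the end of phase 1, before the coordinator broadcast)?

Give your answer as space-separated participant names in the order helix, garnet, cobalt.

Txn tx8e1 phase 1: helix yes -> prepared; garnet no -> aborted; cobalt yes -> prepared

Answer: garnet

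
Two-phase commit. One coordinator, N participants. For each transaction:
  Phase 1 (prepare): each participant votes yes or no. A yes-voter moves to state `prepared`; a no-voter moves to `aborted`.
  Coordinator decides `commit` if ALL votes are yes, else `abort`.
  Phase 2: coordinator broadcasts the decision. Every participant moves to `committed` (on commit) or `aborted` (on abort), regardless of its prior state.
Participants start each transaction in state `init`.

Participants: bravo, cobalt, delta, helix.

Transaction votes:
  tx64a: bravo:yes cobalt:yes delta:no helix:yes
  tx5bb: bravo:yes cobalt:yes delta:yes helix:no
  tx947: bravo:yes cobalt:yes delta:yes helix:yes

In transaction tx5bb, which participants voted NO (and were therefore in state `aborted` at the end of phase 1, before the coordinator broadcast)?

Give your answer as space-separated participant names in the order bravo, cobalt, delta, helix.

Answer: helix

Derivation:
Txn tx5bb phase 1: bravo yes -> prepared; cobalt yes -> prepared; delta yes -> prepared; helix no -> aborted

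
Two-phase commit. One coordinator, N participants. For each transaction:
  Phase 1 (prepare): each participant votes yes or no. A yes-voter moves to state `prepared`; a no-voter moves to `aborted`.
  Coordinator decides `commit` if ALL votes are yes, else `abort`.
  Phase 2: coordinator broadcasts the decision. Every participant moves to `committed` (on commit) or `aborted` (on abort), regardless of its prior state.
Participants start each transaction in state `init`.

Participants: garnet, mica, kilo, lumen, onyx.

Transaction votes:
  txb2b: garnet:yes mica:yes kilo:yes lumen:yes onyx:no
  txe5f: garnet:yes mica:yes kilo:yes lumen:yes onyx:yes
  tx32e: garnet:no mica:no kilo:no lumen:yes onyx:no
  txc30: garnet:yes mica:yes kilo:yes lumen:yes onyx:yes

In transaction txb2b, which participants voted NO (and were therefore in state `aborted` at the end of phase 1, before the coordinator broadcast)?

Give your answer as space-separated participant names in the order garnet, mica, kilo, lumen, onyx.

Answer: onyx

Derivation:
Txn txb2b phase 1: garnet yes -> prepared; mica yes -> prepared; kilo yes -> prepared; lumen yes -> prepared; onyx no -> aborted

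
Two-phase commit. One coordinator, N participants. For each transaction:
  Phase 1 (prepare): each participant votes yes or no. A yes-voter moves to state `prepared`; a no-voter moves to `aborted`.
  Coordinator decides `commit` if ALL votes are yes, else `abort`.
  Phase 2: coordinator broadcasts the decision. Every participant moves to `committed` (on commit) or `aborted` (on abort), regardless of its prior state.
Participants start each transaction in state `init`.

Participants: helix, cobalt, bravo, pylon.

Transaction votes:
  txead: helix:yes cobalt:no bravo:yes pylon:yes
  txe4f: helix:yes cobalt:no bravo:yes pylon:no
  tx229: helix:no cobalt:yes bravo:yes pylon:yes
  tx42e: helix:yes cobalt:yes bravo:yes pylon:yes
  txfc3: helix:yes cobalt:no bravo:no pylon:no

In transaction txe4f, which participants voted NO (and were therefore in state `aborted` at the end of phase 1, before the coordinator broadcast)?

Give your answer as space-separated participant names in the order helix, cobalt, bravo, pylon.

Txn txe4f phase 1: helix yes -> prepared; cobalt no -> aborted; bravo yes -> prepared; pylon no -> aborted

Answer: cobalt pylon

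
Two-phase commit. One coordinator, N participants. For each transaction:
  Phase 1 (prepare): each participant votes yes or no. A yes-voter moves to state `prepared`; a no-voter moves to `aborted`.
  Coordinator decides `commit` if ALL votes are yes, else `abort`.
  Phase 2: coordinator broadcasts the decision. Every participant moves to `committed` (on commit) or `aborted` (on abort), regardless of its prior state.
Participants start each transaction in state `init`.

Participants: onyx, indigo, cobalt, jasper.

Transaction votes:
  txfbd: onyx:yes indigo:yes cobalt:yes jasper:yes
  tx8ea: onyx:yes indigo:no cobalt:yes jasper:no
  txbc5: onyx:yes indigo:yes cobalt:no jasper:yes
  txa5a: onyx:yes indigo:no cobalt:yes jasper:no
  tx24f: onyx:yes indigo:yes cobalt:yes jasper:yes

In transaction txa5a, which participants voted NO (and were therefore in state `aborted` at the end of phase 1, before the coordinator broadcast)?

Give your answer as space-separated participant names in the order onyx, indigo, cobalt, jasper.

Txn txa5a phase 1: onyx yes -> prepared; indigo no -> aborted; cobalt yes -> prepared; jasper no -> aborted

Answer: indigo jasper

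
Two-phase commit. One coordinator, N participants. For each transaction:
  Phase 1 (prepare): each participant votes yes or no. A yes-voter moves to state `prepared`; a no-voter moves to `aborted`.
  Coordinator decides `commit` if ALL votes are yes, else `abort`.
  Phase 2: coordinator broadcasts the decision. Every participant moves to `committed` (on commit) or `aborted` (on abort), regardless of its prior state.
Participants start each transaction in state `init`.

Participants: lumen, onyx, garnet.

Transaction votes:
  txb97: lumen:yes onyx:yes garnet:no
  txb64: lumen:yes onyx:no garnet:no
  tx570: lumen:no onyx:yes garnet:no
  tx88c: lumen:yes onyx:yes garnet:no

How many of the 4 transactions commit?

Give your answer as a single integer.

txb97: no from garnet -> abort (commits=0)
txb64: no from onyx, garnet -> abort (commits=0)
tx570: no from lumen, garnet -> abort (commits=0)
tx88c: no from garnet -> abort (commits=0)

Answer: 0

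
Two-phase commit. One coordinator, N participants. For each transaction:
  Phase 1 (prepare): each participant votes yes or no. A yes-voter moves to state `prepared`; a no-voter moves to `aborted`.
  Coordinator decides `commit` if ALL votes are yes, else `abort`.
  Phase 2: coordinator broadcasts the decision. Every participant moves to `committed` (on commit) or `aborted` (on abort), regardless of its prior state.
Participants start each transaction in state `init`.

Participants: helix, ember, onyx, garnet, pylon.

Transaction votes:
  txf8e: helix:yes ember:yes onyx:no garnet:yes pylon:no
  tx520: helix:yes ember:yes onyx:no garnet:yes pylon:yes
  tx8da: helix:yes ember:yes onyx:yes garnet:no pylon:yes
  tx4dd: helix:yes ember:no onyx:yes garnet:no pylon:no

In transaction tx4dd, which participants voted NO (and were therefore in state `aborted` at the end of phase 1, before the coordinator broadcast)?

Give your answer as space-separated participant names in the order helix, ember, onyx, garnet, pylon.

Txn tx4dd phase 1: helix yes -> prepared; ember no -> aborted; onyx yes -> prepared; garnet no -> aborted; pylon no -> aborted

Answer: ember garnet pylon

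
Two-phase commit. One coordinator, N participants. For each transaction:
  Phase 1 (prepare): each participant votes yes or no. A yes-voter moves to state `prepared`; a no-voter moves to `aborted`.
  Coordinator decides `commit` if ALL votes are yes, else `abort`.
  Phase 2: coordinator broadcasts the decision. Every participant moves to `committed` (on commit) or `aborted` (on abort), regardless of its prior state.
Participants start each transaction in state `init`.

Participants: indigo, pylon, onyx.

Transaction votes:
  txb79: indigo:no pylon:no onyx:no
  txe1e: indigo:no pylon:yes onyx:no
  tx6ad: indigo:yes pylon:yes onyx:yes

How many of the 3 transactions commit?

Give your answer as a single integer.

Answer: 1

Derivation:
txb79: no from indigo, pylon, onyx -> abort (commits=0)
txe1e: no from indigo, onyx -> abort (commits=0)
tx6ad: all yes -> commit (commits=1)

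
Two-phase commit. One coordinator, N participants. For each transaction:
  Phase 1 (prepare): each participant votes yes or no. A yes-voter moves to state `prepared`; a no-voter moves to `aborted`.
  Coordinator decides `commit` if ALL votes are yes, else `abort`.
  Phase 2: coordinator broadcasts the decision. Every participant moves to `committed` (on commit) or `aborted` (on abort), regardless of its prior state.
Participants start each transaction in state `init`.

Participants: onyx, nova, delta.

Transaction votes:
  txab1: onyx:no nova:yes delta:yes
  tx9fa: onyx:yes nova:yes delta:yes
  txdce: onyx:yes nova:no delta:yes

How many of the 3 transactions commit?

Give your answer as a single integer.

Answer: 1

Derivation:
txab1: no from onyx -> abort (commits=0)
tx9fa: all yes -> commit (commits=1)
txdce: no from nova -> abort (commits=1)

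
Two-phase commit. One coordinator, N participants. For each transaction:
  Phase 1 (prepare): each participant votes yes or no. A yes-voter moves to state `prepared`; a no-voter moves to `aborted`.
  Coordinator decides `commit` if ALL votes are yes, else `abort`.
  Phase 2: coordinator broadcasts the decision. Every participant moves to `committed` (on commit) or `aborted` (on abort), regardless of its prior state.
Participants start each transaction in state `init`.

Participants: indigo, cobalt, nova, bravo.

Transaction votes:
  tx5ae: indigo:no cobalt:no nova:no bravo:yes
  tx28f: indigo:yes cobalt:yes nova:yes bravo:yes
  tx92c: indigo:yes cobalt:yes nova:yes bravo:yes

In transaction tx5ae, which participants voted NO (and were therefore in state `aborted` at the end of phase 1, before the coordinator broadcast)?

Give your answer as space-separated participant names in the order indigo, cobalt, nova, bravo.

Txn tx5ae phase 1: indigo no -> aborted; cobalt no -> aborted; nova no -> aborted; bravo yes -> prepared

Answer: indigo cobalt nova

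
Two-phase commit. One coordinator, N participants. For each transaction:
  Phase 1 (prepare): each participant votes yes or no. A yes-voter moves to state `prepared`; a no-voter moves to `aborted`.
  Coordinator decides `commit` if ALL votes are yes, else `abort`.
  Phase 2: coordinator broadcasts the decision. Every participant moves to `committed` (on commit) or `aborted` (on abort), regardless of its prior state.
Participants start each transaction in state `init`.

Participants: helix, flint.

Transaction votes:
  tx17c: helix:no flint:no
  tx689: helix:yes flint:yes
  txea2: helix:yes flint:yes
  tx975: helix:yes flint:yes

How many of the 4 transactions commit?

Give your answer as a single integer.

Answer: 3

Derivation:
tx17c: no from helix, flint -> abort (commits=0)
tx689: all yes -> commit (commits=1)
txea2: all yes -> commit (commits=2)
tx975: all yes -> commit (commits=3)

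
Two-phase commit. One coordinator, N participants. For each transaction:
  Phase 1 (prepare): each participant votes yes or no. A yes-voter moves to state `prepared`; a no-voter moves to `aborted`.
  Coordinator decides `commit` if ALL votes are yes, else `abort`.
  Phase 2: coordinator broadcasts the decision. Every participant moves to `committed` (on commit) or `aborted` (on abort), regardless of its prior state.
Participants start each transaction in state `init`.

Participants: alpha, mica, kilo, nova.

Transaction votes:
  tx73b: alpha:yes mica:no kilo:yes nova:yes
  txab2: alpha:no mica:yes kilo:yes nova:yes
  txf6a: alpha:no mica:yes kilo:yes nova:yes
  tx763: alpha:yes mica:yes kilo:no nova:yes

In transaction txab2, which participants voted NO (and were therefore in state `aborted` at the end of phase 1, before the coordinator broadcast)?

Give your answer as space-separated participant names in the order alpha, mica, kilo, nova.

Txn txab2 phase 1: alpha no -> aborted; mica yes -> prepared; kilo yes -> prepared; nova yes -> prepared

Answer: alpha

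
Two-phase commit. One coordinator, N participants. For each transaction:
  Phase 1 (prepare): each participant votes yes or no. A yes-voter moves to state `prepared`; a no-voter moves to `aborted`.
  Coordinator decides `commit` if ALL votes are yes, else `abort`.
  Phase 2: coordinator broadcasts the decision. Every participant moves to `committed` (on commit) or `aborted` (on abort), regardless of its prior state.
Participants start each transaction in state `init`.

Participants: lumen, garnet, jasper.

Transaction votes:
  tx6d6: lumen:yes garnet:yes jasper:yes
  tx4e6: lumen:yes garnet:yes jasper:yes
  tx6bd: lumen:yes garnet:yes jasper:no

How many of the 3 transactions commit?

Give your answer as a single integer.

Answer: 2

Derivation:
tx6d6: all yes -> commit (commits=1)
tx4e6: all yes -> commit (commits=2)
tx6bd: no from jasper -> abort (commits=2)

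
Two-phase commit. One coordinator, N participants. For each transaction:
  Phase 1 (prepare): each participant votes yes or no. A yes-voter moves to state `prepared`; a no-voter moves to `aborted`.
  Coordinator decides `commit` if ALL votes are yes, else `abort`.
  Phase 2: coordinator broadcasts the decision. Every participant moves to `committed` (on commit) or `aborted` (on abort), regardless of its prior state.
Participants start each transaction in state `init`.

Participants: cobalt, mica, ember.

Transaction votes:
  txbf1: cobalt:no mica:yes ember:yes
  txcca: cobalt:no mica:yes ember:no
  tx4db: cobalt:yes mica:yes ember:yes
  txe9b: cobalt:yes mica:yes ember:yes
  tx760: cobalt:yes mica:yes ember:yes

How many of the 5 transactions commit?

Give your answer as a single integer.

Answer: 3

Derivation:
txbf1: no from cobalt -> abort (commits=0)
txcca: no from cobalt, ember -> abort (commits=0)
tx4db: all yes -> commit (commits=1)
txe9b: all yes -> commit (commits=2)
tx760: all yes -> commit (commits=3)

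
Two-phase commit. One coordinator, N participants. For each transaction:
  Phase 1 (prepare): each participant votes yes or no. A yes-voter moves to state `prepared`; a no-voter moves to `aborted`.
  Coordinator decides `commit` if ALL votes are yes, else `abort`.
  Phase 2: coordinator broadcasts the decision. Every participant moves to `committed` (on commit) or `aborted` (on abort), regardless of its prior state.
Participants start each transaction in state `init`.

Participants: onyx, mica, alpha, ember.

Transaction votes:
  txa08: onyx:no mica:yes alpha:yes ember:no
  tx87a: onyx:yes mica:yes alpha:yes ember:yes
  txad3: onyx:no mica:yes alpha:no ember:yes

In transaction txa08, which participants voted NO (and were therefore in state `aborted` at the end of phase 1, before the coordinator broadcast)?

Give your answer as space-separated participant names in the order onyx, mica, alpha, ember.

Txn txa08 phase 1: onyx no -> aborted; mica yes -> prepared; alpha yes -> prepared; ember no -> aborted

Answer: onyx ember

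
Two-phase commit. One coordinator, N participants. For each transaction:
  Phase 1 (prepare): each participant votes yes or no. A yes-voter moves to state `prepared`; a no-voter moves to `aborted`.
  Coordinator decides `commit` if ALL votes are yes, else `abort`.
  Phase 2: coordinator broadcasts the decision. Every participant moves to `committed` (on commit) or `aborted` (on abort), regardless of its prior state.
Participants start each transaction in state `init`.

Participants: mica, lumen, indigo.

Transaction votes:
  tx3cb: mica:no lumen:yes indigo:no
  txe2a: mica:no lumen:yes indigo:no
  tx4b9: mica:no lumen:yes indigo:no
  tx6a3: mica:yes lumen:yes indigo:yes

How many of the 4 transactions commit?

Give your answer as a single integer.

tx3cb: no from mica, indigo -> abort (commits=0)
txe2a: no from mica, indigo -> abort (commits=0)
tx4b9: no from mica, indigo -> abort (commits=0)
tx6a3: all yes -> commit (commits=1)

Answer: 1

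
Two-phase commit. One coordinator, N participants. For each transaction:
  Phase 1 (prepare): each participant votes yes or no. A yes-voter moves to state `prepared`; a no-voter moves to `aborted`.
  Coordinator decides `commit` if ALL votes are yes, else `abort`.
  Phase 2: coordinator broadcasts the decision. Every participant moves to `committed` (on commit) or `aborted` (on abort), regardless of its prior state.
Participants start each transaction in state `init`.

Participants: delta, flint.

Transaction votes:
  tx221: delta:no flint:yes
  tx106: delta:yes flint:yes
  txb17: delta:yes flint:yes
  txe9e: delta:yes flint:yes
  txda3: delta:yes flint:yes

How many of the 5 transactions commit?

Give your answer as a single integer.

tx221: no from delta -> abort (commits=0)
tx106: all yes -> commit (commits=1)
txb17: all yes -> commit (commits=2)
txe9e: all yes -> commit (commits=3)
txda3: all yes -> commit (commits=4)

Answer: 4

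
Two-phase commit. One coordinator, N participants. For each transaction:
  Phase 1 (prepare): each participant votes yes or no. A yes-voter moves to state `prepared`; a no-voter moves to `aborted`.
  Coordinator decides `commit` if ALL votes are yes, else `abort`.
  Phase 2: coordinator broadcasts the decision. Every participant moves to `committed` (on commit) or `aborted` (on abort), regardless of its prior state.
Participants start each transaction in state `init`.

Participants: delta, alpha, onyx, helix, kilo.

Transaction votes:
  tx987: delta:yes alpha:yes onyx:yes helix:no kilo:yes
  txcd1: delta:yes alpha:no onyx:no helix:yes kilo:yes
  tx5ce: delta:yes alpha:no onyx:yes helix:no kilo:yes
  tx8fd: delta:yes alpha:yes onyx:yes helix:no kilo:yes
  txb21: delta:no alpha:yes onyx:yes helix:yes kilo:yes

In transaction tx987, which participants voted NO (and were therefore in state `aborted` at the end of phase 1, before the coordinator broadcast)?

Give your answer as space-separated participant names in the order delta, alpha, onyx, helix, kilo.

Txn tx987 phase 1: delta yes -> prepared; alpha yes -> prepared; onyx yes -> prepared; helix no -> aborted; kilo yes -> prepared

Answer: helix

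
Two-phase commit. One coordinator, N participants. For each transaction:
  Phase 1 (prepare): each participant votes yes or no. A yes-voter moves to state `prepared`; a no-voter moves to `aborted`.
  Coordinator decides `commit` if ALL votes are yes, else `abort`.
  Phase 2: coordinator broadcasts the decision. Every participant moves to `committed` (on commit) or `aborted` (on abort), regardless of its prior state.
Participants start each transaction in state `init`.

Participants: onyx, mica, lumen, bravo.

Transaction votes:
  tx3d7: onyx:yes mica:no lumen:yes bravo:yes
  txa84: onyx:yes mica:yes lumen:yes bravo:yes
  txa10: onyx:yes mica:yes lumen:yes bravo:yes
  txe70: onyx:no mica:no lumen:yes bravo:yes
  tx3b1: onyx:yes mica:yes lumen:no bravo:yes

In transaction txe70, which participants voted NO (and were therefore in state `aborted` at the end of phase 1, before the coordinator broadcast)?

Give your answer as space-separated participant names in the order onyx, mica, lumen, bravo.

Txn txe70 phase 1: onyx no -> aborted; mica no -> aborted; lumen yes -> prepared; bravo yes -> prepared

Answer: onyx mica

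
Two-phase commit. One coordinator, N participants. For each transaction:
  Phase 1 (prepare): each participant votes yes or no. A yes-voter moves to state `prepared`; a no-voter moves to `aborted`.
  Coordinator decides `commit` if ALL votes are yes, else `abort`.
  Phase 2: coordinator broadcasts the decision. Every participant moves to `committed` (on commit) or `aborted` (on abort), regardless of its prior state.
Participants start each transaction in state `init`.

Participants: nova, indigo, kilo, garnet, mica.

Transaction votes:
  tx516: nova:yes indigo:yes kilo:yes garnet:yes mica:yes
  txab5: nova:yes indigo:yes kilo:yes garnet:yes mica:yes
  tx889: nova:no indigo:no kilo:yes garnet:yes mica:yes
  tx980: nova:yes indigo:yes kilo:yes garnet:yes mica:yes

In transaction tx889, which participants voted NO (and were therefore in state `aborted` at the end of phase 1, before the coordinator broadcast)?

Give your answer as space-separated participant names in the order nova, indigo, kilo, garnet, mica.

Answer: nova indigo

Derivation:
Txn tx889 phase 1: nova no -> aborted; indigo no -> aborted; kilo yes -> prepared; garnet yes -> prepared; mica yes -> prepared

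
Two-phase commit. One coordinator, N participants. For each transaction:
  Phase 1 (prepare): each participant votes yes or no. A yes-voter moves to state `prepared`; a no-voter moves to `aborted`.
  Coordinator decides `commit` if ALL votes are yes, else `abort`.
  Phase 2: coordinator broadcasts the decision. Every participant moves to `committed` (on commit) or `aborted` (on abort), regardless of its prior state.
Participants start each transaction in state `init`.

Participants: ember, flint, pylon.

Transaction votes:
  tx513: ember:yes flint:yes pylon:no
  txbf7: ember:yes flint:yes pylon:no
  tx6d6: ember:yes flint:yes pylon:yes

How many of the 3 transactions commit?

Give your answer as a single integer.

Answer: 1

Derivation:
tx513: no from pylon -> abort (commits=0)
txbf7: no from pylon -> abort (commits=0)
tx6d6: all yes -> commit (commits=1)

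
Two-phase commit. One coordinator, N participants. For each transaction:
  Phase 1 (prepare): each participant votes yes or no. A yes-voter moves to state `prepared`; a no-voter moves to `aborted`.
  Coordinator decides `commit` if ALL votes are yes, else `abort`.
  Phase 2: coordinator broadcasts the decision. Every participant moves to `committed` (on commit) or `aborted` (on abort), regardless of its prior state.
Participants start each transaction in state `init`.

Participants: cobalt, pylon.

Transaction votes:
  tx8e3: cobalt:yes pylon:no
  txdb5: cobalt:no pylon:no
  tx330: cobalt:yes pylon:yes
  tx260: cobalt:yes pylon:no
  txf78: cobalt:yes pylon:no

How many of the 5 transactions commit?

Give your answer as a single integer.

Answer: 1

Derivation:
tx8e3: no from pylon -> abort (commits=0)
txdb5: no from cobalt, pylon -> abort (commits=0)
tx330: all yes -> commit (commits=1)
tx260: no from pylon -> abort (commits=1)
txf78: no from pylon -> abort (commits=1)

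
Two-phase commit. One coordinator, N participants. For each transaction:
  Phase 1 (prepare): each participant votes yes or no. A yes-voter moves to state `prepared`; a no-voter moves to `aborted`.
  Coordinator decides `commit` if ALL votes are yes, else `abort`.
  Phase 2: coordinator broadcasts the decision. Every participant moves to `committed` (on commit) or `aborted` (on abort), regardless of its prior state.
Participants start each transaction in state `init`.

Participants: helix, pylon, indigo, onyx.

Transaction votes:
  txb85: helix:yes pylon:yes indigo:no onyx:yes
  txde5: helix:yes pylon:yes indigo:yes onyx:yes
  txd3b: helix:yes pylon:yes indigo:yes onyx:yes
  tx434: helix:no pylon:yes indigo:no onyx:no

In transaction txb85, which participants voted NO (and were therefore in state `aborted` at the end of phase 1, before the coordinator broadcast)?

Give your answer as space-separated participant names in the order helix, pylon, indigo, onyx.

Answer: indigo

Derivation:
Txn txb85 phase 1: helix yes -> prepared; pylon yes -> prepared; indigo no -> aborted; onyx yes -> prepared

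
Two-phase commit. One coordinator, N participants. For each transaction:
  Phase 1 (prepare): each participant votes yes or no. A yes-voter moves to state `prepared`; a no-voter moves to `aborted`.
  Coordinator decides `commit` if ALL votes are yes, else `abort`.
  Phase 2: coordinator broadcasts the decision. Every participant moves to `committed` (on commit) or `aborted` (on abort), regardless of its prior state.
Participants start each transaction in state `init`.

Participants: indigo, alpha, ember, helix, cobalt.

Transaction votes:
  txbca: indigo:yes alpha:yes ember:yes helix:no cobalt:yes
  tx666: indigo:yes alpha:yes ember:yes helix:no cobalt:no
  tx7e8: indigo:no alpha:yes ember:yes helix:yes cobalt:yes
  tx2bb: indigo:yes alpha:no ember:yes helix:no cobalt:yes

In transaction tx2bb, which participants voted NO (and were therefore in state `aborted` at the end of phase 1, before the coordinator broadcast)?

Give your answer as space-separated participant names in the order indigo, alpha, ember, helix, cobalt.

Answer: alpha helix

Derivation:
Txn tx2bb phase 1: indigo yes -> prepared; alpha no -> aborted; ember yes -> prepared; helix no -> aborted; cobalt yes -> prepared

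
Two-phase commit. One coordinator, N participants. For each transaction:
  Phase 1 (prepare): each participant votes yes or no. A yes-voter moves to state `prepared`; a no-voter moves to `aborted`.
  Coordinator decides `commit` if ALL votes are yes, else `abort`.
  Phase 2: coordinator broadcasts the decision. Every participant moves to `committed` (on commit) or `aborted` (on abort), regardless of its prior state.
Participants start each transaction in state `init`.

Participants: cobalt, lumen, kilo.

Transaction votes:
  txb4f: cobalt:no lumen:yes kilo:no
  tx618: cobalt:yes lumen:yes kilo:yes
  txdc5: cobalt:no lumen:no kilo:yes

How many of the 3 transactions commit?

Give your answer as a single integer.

Answer: 1

Derivation:
txb4f: no from cobalt, kilo -> abort (commits=0)
tx618: all yes -> commit (commits=1)
txdc5: no from cobalt, lumen -> abort (commits=1)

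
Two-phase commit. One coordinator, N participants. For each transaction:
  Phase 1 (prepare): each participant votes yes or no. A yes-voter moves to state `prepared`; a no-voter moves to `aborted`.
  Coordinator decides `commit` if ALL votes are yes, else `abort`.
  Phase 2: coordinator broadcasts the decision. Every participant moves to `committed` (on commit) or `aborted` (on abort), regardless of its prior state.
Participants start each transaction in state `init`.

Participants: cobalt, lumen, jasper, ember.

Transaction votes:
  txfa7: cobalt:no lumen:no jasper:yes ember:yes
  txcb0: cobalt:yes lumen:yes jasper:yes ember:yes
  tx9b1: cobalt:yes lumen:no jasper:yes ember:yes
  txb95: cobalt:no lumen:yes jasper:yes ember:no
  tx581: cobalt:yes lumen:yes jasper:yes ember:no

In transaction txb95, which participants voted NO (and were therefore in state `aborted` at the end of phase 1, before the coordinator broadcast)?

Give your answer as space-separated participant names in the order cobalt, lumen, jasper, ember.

Txn txb95 phase 1: cobalt no -> aborted; lumen yes -> prepared; jasper yes -> prepared; ember no -> aborted

Answer: cobalt ember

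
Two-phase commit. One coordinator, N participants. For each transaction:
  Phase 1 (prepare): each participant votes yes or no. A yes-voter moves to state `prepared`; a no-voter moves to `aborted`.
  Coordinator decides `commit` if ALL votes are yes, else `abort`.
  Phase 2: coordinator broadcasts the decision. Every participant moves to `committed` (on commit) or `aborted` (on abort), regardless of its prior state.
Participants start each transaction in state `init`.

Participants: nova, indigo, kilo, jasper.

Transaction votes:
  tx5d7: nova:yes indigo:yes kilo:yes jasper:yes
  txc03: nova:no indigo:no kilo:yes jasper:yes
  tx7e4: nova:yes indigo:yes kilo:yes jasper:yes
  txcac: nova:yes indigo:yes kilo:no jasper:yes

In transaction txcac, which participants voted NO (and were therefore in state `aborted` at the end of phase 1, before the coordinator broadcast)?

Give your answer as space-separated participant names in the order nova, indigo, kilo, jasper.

Answer: kilo

Derivation:
Txn txcac phase 1: nova yes -> prepared; indigo yes -> prepared; kilo no -> aborted; jasper yes -> prepared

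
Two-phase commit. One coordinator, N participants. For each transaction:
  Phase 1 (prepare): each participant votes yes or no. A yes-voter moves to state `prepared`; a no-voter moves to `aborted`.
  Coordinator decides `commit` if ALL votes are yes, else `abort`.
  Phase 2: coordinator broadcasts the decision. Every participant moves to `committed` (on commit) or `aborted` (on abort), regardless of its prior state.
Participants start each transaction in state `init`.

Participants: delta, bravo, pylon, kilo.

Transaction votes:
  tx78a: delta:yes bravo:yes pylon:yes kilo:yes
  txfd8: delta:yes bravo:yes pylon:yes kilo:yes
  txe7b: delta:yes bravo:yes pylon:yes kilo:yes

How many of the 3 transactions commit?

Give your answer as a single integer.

Answer: 3

Derivation:
tx78a: all yes -> commit (commits=1)
txfd8: all yes -> commit (commits=2)
txe7b: all yes -> commit (commits=3)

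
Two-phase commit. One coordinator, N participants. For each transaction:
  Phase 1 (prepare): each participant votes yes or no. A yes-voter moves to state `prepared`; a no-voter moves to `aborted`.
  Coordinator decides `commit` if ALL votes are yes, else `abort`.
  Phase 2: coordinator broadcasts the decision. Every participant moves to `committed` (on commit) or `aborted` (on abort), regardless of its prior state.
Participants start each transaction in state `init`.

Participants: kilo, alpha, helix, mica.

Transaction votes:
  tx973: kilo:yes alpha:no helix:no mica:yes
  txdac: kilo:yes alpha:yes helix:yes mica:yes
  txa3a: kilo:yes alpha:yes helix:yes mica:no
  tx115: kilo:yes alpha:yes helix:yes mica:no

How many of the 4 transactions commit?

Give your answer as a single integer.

Answer: 1

Derivation:
tx973: no from alpha, helix -> abort (commits=0)
txdac: all yes -> commit (commits=1)
txa3a: no from mica -> abort (commits=1)
tx115: no from mica -> abort (commits=1)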